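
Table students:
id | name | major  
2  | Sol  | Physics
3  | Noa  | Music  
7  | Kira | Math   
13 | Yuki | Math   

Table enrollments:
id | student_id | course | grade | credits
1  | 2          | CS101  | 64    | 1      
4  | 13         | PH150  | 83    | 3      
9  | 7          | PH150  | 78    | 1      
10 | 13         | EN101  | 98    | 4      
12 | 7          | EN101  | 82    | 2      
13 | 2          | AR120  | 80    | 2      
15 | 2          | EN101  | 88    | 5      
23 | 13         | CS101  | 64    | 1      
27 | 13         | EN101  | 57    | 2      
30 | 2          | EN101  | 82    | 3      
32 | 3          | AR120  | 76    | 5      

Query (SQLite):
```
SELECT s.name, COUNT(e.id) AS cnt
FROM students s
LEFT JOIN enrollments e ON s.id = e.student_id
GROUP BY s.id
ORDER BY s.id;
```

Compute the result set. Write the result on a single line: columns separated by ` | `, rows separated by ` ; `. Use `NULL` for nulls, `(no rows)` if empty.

LEFT JOIN keeps every students row; unmatched ones get NULL for enrollments columns.
Group by students.id and compute COUNT(e.id). COUNT(col) of an all-NULL group is 0.
  2: ids {1, 13, 15, 30} → COUNT(e.id)=4
  3: ids {32} → COUNT(e.id)=1
  7: ids {9, 12} → COUNT(e.id)=2
  13: ids {4, 10, 23, 27} → COUNT(e.id)=4

Sol | 4 ; Noa | 1 ; Kira | 2 ; Yuki | 4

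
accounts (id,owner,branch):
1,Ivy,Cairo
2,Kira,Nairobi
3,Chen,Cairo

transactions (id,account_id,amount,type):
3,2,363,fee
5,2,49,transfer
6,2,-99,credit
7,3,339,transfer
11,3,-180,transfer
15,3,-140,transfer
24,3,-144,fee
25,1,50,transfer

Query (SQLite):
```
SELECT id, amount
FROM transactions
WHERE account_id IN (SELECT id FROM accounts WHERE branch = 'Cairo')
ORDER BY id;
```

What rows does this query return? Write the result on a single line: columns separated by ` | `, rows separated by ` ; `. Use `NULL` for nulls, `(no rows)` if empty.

Inner query: accounts.id where branch = 'Cairo'.
Outer: keep transactions rows whose account_id is in that set.
Inner query → {1, 3}

7 | 339 ; 11 | -180 ; 15 | -140 ; 24 | -144 ; 25 | 50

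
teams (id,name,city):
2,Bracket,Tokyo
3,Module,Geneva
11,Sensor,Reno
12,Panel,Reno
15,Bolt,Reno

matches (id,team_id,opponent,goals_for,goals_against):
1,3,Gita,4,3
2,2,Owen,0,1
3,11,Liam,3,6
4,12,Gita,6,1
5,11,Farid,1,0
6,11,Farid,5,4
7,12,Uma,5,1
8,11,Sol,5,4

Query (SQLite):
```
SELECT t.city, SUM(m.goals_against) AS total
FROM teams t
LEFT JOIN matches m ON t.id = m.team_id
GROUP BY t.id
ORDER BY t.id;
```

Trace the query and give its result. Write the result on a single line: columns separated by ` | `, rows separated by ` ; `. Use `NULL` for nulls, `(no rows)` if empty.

LEFT JOIN keeps every teams row; unmatched ones get NULL for matches columns.
Group by teams.id and compute SUM(m.goals_against). SUM over an all-NULL group is NULL.
  2: ids {2} → SUM(m.goals_against)=1
  3: ids {1} → SUM(m.goals_against)=3
  11: ids {3, 5, 6, 8} → SUM(m.goals_against)=14
  12: ids {4, 7} → SUM(m.goals_against)=2
  15: ids {—} → SUM(m.goals_against)=NULL

Tokyo | 1 ; Geneva | 3 ; Reno | 14 ; Reno | 2 ; Reno | NULL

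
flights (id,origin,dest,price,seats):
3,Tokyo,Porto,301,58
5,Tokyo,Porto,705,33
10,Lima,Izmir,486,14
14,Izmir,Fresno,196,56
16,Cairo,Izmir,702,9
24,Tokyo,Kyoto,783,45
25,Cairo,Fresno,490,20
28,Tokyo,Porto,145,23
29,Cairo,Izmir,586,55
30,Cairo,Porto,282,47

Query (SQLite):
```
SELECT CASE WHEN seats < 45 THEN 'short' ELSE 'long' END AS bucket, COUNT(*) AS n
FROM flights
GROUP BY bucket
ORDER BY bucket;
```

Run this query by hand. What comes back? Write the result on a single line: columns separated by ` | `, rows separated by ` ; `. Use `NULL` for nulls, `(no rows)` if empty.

long | 5 ; short | 5

Bucket rows by seats < 45 → 'short' else 'long'; count each bucket.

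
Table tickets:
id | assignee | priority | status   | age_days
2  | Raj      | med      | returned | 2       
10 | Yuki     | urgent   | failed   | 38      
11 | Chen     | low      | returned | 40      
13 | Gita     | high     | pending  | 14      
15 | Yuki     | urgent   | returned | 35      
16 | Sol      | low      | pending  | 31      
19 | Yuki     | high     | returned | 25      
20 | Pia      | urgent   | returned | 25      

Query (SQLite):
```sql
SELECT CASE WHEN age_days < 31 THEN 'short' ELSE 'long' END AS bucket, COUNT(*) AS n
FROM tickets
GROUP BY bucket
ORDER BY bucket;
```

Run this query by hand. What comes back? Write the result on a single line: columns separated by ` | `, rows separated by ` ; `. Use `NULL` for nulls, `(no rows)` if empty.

Bucket rows by age_days < 31 → 'short' else 'long'; count each bucket.

long | 4 ; short | 4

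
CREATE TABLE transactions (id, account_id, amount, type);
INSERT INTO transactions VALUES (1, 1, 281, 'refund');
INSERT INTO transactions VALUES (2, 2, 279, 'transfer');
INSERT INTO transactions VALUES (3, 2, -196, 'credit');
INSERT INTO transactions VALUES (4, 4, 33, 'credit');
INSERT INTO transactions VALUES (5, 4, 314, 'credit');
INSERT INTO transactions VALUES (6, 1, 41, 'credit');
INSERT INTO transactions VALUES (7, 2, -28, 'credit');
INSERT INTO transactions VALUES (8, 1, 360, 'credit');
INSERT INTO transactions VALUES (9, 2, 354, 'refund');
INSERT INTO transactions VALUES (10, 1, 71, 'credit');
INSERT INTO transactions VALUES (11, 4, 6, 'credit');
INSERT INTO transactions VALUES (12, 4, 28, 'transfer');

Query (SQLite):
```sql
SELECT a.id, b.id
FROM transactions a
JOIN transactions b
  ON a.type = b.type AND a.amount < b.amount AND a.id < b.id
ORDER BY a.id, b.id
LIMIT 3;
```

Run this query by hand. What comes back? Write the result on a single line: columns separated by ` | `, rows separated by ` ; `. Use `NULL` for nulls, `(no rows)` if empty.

Pairs (a,b) with same type, a.amount < b.amount, a.id < b.id.
type groups: credit:{3,4,5,6,7,8,10,11} refund:{1,9} transfer:{2,12}
Ordered by (a.id, b.id); first 3.

1 | 9 ; 3 | 4 ; 3 | 5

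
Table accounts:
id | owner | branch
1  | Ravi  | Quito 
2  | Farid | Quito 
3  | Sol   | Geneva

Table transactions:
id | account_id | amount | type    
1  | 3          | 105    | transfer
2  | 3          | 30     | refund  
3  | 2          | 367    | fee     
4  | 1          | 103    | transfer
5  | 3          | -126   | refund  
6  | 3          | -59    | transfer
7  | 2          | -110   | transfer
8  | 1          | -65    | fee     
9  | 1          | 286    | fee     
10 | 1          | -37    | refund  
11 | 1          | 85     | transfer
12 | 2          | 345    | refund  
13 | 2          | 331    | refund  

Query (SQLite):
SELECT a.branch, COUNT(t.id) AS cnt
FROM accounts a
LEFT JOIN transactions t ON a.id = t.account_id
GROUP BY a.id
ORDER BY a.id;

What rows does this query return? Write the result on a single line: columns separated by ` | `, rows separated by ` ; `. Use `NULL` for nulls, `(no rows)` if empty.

Quito | 5 ; Quito | 4 ; Geneva | 4

LEFT JOIN keeps every accounts row; unmatched ones get NULL for transactions columns.
Group by accounts.id and compute COUNT(t.id). COUNT(col) of an all-NULL group is 0.
  1: ids {4, 8, 9, 10, 11} → COUNT(t.id)=5
  2: ids {3, 7, 12, 13} → COUNT(t.id)=4
  3: ids {1, 2, 5, 6} → COUNT(t.id)=4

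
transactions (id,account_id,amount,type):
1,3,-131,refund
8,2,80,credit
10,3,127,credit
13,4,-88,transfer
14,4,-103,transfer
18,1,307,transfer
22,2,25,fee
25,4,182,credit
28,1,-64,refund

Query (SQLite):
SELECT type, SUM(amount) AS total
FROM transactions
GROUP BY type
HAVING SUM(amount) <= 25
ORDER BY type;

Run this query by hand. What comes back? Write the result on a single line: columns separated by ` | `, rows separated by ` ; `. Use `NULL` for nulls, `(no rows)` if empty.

fee | 25 ; refund | -195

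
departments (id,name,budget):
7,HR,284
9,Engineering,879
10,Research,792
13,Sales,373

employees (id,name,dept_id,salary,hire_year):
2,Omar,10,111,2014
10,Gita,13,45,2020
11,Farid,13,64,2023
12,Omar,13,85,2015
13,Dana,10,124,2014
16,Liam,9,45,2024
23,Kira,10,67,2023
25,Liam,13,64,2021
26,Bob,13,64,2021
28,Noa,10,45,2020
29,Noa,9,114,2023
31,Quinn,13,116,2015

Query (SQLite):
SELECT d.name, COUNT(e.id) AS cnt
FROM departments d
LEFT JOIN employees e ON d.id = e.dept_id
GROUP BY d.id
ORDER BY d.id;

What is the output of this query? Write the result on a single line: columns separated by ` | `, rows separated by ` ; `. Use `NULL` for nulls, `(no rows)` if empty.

LEFT JOIN keeps every departments row; unmatched ones get NULL for employees columns.
Group by departments.id and compute COUNT(e.id). COUNT(col) of an all-NULL group is 0.
  7: ids {—} → COUNT(e.id)=0
  9: ids {16, 29} → COUNT(e.id)=2
  10: ids {2, 13, 23, 28} → COUNT(e.id)=4
  13: ids {10, 11, 12, 25, 26, 31} → COUNT(e.id)=6

HR | 0 ; Engineering | 2 ; Research | 4 ; Sales | 6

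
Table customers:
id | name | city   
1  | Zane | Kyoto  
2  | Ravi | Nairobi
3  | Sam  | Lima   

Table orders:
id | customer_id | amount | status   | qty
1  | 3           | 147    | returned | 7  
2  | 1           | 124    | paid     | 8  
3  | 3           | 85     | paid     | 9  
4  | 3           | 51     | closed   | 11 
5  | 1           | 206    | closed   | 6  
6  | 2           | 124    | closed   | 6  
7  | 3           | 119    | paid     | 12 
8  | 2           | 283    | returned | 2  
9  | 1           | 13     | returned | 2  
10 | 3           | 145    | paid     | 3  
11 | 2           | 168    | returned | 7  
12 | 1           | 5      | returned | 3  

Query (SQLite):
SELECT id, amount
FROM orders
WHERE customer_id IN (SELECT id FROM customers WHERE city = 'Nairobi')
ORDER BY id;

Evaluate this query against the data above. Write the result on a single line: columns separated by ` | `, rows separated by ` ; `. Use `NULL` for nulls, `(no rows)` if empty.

Inner query: customers.id where city = 'Nairobi'.
Outer: keep orders rows whose customer_id is in that set.
Inner query → {2}

6 | 124 ; 8 | 283 ; 11 | 168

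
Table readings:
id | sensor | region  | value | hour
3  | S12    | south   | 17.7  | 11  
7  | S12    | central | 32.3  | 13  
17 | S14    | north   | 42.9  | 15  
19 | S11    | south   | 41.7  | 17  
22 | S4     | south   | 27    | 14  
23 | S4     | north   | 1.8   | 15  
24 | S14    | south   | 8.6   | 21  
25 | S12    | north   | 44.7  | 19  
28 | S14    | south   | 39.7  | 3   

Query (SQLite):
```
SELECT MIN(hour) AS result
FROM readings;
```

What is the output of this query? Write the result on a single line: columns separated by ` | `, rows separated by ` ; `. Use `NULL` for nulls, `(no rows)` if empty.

All hour values: [11, 13, 15, 17, 14, 15, 21, 19, 3].
MIN of non-NULL values = 3.

3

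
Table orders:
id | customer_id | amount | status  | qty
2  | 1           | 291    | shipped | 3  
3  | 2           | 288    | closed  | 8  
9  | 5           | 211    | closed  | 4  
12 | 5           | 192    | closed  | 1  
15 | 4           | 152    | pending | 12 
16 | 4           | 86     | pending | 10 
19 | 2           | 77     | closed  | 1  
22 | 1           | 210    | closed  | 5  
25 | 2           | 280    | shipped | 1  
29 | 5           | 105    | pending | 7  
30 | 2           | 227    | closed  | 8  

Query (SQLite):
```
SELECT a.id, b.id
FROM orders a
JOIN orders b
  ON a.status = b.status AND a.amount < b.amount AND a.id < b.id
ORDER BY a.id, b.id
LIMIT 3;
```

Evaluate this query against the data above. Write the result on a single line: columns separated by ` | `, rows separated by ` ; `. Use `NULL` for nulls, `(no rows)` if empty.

9 | 30 ; 12 | 22 ; 12 | 30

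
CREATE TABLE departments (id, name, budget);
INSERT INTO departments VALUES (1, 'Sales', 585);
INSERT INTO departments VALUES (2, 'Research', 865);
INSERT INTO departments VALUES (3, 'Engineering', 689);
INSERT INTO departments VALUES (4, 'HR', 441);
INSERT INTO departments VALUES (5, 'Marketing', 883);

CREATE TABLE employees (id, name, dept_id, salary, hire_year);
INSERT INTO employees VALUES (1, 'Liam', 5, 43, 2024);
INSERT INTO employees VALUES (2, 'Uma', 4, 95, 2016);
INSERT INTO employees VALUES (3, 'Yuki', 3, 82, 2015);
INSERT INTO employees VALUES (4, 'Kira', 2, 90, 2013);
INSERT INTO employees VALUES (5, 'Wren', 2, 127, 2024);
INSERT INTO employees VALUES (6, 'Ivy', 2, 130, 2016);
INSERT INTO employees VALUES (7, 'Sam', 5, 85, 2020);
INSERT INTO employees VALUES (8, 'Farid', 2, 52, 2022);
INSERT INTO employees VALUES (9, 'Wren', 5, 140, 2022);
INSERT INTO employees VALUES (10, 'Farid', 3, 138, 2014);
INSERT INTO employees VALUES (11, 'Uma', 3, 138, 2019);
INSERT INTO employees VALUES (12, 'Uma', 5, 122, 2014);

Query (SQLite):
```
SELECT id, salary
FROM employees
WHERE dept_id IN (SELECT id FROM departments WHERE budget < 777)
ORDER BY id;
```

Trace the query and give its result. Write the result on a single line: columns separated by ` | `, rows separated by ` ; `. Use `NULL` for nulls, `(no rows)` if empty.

Inner query: departments.id where budget < 777.
Outer: keep employees rows whose dept_id is in that set.
Inner query → {1, 3, 4}

2 | 95 ; 3 | 82 ; 10 | 138 ; 11 | 138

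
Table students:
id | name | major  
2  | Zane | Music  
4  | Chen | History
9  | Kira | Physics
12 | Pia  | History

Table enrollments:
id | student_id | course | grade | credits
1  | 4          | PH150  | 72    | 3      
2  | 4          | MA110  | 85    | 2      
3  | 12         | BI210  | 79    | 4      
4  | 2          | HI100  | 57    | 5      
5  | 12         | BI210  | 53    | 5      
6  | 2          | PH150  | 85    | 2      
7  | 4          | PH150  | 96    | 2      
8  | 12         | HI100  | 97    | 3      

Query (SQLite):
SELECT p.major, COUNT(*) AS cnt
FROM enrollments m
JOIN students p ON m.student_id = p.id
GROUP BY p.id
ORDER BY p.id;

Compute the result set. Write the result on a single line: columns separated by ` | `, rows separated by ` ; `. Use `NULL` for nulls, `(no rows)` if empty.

Join each enrollments row to its students via student_id.
Group joined rows by students.id; compute COUNT(*) per group.
  2: ids {4, 6} → COUNT(*)=2
  4: ids {1, 2, 7} → COUNT(*)=3
  12: ids {3, 5, 8} → COUNT(*)=3

Music | 2 ; History | 3 ; History | 3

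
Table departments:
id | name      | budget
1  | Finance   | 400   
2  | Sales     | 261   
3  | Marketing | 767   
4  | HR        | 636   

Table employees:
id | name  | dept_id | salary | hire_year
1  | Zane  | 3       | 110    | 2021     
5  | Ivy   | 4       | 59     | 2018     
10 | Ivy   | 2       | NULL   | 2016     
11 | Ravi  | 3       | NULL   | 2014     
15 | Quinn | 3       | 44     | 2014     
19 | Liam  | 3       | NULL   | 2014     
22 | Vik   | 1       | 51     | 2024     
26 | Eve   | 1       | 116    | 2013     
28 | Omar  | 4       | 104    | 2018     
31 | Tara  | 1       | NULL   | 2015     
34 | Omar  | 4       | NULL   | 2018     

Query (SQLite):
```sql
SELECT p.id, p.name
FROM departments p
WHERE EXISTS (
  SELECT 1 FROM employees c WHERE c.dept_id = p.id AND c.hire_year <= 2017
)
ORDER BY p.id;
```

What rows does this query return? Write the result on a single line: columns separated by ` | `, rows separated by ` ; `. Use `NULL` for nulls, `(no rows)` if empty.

1 | Finance ; 2 | Sales ; 3 | Marketing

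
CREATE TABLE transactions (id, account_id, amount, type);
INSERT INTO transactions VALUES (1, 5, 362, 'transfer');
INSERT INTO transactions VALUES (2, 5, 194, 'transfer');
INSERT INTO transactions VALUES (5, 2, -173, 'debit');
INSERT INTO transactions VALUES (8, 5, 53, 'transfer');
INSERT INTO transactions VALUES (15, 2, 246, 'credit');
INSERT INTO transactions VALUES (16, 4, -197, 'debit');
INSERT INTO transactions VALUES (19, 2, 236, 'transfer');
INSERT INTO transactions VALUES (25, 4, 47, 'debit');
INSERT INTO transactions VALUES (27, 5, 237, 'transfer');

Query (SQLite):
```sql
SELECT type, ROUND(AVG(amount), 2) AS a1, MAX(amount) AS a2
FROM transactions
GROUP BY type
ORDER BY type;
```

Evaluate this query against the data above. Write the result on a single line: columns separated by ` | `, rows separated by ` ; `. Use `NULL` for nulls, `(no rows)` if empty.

credit | 246 | 246 ; debit | -107.67 | 47 ; transfer | 216.4 | 362

Group transactions by type.
Per group compute: ROUND(AVG(amount), 2), MAX(amount).
  credit: ids {15} → ROUND(AVG(amount), 2)=246, MAX(amount)=246
  debit: ids {5, 16, 25} → ROUND(AVG(amount), 2)=-107.67, MAX(amount)=47
  transfer: ids {1, 2, 8, 19, 27} → ROUND(AVG(amount), 2)=216.4, MAX(amount)=362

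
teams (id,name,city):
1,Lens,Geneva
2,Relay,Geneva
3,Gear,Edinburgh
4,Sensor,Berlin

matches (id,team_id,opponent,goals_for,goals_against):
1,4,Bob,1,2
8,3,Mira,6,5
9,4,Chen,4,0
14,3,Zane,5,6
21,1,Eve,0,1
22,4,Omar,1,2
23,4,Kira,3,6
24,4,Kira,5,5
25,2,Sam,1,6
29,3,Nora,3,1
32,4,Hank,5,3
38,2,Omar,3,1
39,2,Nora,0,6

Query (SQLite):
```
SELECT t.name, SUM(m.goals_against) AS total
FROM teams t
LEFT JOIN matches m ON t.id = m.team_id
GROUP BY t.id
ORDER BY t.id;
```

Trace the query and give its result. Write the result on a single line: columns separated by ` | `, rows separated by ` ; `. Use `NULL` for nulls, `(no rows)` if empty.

LEFT JOIN keeps every teams row; unmatched ones get NULL for matches columns.
Group by teams.id and compute SUM(m.goals_against). SUM over an all-NULL group is NULL.
  1: ids {21} → SUM(m.goals_against)=1
  2: ids {25, 38, 39} → SUM(m.goals_against)=13
  3: ids {8, 14, 29} → SUM(m.goals_against)=12
  4: ids {1, 9, 22, 23, 24, 32} → SUM(m.goals_against)=18

Lens | 1 ; Relay | 13 ; Gear | 12 ; Sensor | 18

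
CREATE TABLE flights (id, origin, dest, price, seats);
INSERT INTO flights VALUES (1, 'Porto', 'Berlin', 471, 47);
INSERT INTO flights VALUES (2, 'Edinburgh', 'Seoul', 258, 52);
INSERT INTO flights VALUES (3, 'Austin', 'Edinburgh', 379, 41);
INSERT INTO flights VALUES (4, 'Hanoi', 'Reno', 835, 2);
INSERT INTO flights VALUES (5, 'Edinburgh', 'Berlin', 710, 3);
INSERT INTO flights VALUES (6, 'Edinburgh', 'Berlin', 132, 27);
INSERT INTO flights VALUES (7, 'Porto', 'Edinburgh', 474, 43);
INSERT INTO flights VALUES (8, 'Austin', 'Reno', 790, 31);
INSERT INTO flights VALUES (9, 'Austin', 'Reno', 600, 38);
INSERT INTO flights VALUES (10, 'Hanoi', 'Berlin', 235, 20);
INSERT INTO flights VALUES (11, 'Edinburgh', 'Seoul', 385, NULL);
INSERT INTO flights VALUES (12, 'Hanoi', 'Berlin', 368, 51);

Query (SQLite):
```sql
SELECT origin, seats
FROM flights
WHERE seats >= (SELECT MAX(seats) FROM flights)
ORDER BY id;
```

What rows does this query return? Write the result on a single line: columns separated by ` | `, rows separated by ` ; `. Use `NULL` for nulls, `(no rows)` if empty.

Edinburgh | 52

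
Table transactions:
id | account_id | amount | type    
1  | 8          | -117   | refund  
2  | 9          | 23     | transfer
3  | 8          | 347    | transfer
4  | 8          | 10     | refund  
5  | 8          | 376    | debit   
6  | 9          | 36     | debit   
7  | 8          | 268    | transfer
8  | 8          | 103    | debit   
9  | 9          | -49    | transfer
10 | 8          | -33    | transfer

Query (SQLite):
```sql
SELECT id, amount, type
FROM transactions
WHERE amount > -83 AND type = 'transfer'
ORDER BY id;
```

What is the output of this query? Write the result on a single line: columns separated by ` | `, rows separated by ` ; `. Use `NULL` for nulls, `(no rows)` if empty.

2 | 23 | transfer ; 3 | 347 | transfer ; 7 | 268 | transfer ; 9 | -49 | transfer ; 10 | -33 | transfer

amount > -83: ids {2, 3, 4, 5, 6, 7, 8, 9, 10}
type = 'transfer': ids {2, 3, 7, 9, 10}
Combine with AND.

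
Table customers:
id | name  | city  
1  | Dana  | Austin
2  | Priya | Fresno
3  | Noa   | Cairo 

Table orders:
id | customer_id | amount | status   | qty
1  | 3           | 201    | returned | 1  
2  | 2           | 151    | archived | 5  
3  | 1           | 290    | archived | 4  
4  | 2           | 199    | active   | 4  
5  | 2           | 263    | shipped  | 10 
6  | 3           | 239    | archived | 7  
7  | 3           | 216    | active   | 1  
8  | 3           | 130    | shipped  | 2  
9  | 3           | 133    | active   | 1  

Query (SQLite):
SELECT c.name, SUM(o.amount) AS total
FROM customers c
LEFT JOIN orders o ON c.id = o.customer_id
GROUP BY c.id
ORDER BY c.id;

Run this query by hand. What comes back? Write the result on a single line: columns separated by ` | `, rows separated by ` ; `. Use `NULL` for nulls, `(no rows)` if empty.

LEFT JOIN keeps every customers row; unmatched ones get NULL for orders columns.
Group by customers.id and compute SUM(o.amount). SUM over an all-NULL group is NULL.
  1: ids {3} → SUM(o.amount)=290
  2: ids {2, 4, 5} → SUM(o.amount)=613
  3: ids {1, 6, 7, 8, 9} → SUM(o.amount)=919

Dana | 290 ; Priya | 613 ; Noa | 919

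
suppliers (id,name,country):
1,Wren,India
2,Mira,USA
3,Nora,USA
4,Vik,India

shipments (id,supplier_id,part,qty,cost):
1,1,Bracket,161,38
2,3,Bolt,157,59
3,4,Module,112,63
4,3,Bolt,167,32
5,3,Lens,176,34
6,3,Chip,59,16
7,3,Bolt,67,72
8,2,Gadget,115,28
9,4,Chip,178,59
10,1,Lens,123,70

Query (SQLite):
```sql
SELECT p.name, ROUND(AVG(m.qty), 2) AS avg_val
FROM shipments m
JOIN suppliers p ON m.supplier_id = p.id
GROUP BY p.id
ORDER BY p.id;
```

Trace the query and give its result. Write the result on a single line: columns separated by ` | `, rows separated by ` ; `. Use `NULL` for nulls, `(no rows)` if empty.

Wren | 142 ; Mira | 115 ; Nora | 125.2 ; Vik | 145

Join each shipments row to its suppliers via supplier_id.
Group joined rows by suppliers.id; compute ROUND(AVG(m.qty), 2) per group.
  1: ids {1, 10} → ROUND(AVG(m.qty), 2)=142
  2: ids {8} → ROUND(AVG(m.qty), 2)=115
  3: ids {2, 4, 5, 6, 7} → ROUND(AVG(m.qty), 2)=125.2
  4: ids {3, 9} → ROUND(AVG(m.qty), 2)=145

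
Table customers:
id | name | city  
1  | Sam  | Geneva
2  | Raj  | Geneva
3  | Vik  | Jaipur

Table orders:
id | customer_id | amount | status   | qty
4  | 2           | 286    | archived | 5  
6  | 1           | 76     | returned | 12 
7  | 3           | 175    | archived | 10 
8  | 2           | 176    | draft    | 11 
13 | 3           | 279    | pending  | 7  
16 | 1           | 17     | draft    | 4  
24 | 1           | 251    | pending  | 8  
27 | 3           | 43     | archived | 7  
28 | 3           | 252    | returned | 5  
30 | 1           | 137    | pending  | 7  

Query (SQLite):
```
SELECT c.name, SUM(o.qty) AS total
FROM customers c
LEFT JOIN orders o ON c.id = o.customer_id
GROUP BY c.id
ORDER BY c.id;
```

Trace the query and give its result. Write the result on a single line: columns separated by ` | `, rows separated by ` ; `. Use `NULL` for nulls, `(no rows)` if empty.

Sam | 31 ; Raj | 16 ; Vik | 29

LEFT JOIN keeps every customers row; unmatched ones get NULL for orders columns.
Group by customers.id and compute SUM(o.qty). SUM over an all-NULL group is NULL.
  1: ids {6, 16, 24, 30} → SUM(o.qty)=31
  2: ids {4, 8} → SUM(o.qty)=16
  3: ids {7, 13, 27, 28} → SUM(o.qty)=29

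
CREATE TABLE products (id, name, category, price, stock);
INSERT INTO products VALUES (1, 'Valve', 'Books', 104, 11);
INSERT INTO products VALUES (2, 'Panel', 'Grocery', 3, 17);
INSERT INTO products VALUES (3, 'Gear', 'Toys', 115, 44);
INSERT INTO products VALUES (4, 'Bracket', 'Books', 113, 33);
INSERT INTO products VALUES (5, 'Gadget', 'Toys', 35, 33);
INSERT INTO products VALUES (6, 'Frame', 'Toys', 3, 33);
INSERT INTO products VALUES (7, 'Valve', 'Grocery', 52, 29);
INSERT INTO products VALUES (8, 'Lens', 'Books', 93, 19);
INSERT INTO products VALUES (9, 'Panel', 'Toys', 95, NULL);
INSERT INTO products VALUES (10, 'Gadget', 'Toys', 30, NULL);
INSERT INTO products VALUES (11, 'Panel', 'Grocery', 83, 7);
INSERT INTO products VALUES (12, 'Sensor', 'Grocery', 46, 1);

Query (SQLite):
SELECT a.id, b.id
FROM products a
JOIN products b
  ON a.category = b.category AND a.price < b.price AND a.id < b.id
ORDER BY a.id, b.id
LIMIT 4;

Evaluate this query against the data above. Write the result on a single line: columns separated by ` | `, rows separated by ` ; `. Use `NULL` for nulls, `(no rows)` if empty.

1 | 4 ; 2 | 7 ; 2 | 11 ; 2 | 12

Pairs (a,b) with same category, a.price < b.price, a.id < b.id.
category groups: Books:{1,4,8} Grocery:{2,7,11,12} Toys:{3,5,6,9,10}
Ordered by (a.id, b.id); first 4.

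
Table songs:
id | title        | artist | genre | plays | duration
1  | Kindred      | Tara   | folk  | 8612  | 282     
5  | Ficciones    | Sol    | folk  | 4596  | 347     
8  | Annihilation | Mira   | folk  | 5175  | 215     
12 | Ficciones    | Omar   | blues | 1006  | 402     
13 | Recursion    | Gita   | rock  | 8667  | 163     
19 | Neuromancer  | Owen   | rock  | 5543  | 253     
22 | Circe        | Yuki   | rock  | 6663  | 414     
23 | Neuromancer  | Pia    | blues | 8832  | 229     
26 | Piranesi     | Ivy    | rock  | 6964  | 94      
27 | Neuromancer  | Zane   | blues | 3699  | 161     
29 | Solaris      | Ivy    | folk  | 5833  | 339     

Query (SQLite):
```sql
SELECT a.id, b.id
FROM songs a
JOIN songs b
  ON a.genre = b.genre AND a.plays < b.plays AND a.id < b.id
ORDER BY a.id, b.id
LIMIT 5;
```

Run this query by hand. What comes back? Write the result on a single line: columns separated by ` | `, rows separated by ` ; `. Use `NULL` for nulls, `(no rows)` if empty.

5 | 8 ; 5 | 29 ; 8 | 29 ; 12 | 23 ; 12 | 27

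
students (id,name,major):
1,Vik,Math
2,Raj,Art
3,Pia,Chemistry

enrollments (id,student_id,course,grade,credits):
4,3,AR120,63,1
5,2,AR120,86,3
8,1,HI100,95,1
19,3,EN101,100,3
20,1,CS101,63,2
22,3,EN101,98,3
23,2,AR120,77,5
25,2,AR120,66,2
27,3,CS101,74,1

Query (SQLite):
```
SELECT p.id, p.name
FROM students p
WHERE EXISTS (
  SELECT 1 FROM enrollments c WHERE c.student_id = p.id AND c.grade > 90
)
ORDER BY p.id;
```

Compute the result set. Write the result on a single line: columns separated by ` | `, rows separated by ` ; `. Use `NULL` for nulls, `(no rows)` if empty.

For each students row, check whether any enrollments with matching student_id has grade > 90.
Keep rows where that is true.

1 | Vik ; 3 | Pia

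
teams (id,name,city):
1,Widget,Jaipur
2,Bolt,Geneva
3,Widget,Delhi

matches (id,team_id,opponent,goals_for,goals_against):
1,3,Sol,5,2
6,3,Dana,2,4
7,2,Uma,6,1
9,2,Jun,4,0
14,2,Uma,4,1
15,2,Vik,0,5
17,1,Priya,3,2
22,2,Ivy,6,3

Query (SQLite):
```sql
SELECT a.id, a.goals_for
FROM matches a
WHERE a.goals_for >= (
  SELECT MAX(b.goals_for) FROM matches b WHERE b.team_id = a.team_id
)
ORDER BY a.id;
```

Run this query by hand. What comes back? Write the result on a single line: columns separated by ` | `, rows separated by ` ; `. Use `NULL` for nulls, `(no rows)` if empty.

For each matches row a, compute MAX(goals_for) over rows sharing a.team_id.
Keep row a if a.goals_for >= that per-group MAX.
  team_id=1: MAX(goals_for) = 3
  team_id=2: MAX(goals_for) = 6
  team_id=3: MAX(goals_for) = 5

1 | 5 ; 7 | 6 ; 17 | 3 ; 22 | 6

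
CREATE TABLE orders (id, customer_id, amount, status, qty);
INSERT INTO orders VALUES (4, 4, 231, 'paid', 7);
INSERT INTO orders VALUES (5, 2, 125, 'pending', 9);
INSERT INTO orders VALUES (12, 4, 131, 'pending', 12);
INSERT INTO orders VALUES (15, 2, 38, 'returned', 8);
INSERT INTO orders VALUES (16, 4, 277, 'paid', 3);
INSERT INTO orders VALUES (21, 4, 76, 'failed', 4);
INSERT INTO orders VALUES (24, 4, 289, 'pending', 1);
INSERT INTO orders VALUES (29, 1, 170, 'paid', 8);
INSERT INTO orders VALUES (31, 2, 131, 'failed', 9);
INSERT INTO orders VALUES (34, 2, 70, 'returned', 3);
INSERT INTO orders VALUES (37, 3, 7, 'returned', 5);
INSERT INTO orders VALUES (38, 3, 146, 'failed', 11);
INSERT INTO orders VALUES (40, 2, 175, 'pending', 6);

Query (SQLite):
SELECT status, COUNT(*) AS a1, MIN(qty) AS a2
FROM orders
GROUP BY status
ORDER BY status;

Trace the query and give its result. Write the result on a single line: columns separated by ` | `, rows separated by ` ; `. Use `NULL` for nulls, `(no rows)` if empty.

Group orders by status.
Per group compute: COUNT(*), MIN(qty).
  failed: ids {21, 31, 38} → COUNT(*)=3, MIN(qty)=4
  paid: ids {4, 16, 29} → COUNT(*)=3, MIN(qty)=3
  pending: ids {5, 12, 24, 40} → COUNT(*)=4, MIN(qty)=1
  returned: ids {15, 34, 37} → COUNT(*)=3, MIN(qty)=3

failed | 3 | 4 ; paid | 3 | 3 ; pending | 4 | 1 ; returned | 3 | 3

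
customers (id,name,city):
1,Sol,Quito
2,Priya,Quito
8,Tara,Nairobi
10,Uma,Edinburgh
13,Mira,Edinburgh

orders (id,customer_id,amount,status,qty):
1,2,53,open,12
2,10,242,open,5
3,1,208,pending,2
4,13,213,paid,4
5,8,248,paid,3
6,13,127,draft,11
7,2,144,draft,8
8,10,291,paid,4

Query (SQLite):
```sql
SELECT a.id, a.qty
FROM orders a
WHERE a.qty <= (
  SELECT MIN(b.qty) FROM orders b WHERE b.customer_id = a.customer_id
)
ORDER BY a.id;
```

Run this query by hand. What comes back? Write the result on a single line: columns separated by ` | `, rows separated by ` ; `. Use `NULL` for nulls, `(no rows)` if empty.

3 | 2 ; 4 | 4 ; 5 | 3 ; 7 | 8 ; 8 | 4

For each orders row a, compute MIN(qty) over rows sharing a.customer_id.
Keep row a if a.qty <= that per-group MIN.
  customer_id=1: MIN(qty) = 2
  customer_id=2: MIN(qty) = 8
  customer_id=8: MIN(qty) = 3
  customer_id=10: MIN(qty) = 4
  customer_id=13: MIN(qty) = 4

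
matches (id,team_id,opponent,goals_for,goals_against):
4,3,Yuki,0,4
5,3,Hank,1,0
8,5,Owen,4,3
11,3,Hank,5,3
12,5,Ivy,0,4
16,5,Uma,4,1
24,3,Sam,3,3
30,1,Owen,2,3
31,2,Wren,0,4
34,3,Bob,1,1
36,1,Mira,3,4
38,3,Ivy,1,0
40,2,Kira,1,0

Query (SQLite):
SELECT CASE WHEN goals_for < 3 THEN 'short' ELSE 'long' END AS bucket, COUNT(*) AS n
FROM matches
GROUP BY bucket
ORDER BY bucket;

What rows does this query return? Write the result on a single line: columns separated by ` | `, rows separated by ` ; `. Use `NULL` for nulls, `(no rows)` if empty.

long | 5 ; short | 8

Bucket rows by goals_for < 3 → 'short' else 'long'; count each bucket.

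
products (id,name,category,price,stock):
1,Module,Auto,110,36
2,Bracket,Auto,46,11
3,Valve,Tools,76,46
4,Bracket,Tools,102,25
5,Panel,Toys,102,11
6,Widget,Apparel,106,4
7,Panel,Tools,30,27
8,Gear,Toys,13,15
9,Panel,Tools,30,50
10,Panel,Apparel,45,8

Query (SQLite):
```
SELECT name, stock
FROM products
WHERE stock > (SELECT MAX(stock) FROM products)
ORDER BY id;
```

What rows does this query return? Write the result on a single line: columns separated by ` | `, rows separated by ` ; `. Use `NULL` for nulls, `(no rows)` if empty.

Scalar subquery: MAX(stock) over all products rows = 50.
Keep rows where stock > that value.

(no rows)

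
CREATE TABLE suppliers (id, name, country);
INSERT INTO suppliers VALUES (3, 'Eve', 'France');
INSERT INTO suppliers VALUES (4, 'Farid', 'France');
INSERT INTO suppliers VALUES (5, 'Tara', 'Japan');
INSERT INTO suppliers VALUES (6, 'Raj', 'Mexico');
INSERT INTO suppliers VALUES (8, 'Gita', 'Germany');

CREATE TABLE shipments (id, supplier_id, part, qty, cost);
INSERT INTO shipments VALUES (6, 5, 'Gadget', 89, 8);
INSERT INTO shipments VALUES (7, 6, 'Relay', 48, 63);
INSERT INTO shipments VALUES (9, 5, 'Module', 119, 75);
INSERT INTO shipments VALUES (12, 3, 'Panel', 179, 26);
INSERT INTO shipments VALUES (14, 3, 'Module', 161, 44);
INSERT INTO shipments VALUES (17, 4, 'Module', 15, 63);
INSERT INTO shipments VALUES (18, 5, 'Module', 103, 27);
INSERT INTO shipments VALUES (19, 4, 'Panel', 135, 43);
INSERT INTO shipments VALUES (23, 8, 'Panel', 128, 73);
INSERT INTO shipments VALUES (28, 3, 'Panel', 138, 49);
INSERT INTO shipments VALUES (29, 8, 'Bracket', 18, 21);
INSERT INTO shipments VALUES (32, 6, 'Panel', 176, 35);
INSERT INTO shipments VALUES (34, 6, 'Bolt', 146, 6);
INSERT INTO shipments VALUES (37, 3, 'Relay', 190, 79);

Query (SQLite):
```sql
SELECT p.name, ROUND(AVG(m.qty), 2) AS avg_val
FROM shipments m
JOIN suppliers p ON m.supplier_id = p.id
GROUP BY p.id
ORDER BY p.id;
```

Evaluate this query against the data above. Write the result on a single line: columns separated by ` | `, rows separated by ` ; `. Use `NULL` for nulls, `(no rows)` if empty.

Eve | 167 ; Farid | 75 ; Tara | 103.67 ; Raj | 123.33 ; Gita | 73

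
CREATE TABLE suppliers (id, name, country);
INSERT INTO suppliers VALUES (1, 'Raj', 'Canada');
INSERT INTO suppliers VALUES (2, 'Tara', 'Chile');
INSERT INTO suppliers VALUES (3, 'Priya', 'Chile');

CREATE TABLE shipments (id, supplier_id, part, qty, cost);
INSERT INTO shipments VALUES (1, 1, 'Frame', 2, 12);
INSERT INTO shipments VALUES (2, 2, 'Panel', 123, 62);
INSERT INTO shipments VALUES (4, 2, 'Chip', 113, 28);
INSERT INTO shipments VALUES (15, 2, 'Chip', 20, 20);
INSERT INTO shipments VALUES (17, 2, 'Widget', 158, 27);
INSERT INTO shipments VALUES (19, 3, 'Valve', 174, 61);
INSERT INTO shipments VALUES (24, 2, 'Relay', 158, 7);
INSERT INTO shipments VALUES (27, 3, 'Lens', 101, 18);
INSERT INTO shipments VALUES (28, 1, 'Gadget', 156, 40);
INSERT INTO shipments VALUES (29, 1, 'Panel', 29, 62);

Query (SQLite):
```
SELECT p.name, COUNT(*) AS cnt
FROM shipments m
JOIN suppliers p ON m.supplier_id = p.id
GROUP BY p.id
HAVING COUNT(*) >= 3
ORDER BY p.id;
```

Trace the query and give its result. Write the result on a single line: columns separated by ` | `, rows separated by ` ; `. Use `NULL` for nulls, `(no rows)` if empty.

Raj | 3 ; Tara | 5

Join each shipments row to its suppliers via supplier_id.
Group joined rows by suppliers.id; compute COUNT(*) per group.
HAVING: keep groups with count ≥ 3.
  1: ids {1, 28, 29} → COUNT(*)=3
  2: ids {2, 4, 15, 17, 24} → COUNT(*)=5
  3: ids {19, 27} → COUNT(*)=2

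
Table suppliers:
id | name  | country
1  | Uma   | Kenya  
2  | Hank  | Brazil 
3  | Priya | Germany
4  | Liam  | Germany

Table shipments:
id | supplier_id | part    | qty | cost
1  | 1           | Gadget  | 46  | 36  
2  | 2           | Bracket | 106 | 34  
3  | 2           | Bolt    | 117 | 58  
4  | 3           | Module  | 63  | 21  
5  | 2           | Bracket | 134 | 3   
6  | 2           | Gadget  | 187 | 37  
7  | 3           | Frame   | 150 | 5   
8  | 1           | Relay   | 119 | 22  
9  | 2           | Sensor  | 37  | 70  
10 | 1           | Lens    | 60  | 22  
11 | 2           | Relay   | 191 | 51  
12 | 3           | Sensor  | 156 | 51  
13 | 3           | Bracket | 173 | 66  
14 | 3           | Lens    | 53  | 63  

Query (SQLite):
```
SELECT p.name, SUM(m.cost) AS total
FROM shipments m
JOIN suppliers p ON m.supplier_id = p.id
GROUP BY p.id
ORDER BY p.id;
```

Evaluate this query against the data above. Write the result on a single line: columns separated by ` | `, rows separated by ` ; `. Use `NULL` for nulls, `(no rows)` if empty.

Uma | 80 ; Hank | 253 ; Priya | 206

Join each shipments row to its suppliers via supplier_id.
Group joined rows by suppliers.id; compute SUM(m.cost) per group.
  1: ids {1, 8, 10} → SUM(m.cost)=80
  2: ids {2, 3, 5, 6, 9, 11} → SUM(m.cost)=253
  3: ids {4, 7, 12, 13, 14} → SUM(m.cost)=206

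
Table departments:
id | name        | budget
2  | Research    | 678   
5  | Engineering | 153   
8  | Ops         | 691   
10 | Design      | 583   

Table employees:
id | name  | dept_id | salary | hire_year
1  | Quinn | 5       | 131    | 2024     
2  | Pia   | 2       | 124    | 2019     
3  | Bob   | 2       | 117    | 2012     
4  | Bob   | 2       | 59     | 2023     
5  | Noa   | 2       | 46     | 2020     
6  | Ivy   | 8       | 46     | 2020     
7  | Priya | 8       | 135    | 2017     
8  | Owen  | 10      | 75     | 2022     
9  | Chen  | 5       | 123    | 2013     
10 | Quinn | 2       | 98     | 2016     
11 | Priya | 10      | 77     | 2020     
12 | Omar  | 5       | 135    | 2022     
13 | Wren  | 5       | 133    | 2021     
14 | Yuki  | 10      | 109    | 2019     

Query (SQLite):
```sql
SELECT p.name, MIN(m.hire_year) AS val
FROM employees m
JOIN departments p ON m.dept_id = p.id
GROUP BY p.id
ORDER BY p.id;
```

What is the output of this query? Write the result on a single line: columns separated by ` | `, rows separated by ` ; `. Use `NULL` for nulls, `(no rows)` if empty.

Research | 2012 ; Engineering | 2013 ; Ops | 2017 ; Design | 2019

Join each employees row to its departments via dept_id.
Group joined rows by departments.id; compute MIN(m.hire_year) per group.
  2: ids {2, 3, 4, 5, 10} → MIN(m.hire_year)=2012
  5: ids {1, 9, 12, 13} → MIN(m.hire_year)=2013
  8: ids {6, 7} → MIN(m.hire_year)=2017
  10: ids {8, 11, 14} → MIN(m.hire_year)=2019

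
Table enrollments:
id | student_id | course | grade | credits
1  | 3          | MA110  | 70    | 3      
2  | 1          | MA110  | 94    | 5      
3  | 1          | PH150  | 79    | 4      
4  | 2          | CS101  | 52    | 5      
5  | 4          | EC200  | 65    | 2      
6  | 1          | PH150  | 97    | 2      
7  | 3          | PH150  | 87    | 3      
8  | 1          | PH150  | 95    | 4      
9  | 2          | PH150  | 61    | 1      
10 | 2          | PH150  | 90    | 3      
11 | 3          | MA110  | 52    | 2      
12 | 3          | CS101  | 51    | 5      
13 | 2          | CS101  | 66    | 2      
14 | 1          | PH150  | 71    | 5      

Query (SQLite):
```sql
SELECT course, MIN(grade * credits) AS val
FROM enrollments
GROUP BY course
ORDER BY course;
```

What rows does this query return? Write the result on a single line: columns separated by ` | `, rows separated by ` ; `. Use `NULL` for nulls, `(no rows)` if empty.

CS101 | 132 ; EC200 | 130 ; MA110 | 104 ; PH150 | 61

For each row compute grade * credits.
Group by course; take MIN of the expression per group.
  CS101: ids {4, 12, 13} → MIN(grade * credits)=132
  EC200: ids {5} → MIN(grade * credits)=130
  MA110: ids {1, 2, 11} → MIN(grade * credits)=104
  PH150: ids {3, 6, 7, 8, 9, 10, 14} → MIN(grade * credits)=61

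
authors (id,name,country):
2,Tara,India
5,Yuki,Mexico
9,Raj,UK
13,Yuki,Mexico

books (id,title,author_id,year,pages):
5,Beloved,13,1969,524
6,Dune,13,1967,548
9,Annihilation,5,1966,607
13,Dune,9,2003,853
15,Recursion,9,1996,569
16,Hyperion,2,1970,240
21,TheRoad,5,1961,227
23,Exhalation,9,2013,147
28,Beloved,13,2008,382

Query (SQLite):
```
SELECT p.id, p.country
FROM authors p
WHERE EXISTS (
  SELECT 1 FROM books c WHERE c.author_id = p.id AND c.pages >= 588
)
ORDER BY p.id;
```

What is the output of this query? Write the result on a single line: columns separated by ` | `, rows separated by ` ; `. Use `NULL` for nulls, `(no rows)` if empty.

5 | Mexico ; 9 | UK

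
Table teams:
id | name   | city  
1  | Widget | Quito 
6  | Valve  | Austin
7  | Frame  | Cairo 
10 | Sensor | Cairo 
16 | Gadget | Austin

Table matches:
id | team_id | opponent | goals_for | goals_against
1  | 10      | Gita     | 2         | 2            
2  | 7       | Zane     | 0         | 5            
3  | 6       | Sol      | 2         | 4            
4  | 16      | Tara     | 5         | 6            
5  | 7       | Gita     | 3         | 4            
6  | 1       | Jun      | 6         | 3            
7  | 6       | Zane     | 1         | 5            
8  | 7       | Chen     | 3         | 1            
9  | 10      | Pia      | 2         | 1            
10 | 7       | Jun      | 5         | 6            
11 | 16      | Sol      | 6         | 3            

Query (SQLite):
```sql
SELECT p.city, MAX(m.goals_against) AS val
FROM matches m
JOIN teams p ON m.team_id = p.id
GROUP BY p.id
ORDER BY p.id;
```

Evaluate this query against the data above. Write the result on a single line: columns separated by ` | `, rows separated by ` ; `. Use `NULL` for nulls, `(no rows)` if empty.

Join each matches row to its teams via team_id.
Group joined rows by teams.id; compute MAX(m.goals_against) per group.
  1: ids {6} → MAX(m.goals_against)=3
  6: ids {3, 7} → MAX(m.goals_against)=5
  7: ids {2, 5, 8, 10} → MAX(m.goals_against)=6
  10: ids {1, 9} → MAX(m.goals_against)=2
  16: ids {4, 11} → MAX(m.goals_against)=6

Quito | 3 ; Austin | 5 ; Cairo | 6 ; Cairo | 2 ; Austin | 6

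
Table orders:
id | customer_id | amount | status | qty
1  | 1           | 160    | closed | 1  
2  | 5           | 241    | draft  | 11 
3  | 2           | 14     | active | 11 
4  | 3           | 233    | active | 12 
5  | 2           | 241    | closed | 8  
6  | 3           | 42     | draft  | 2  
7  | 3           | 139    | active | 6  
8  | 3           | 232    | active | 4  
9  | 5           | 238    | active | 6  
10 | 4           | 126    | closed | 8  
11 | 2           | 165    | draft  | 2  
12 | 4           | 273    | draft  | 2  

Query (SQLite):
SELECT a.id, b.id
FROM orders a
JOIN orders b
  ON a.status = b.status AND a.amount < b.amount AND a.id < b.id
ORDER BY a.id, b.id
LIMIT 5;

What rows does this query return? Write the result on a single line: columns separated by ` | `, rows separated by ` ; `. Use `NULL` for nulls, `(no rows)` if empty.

Pairs (a,b) with same status, a.amount < b.amount, a.id < b.id.
status groups: active:{3,4,7,8,9} closed:{1,5,10} draft:{2,6,11,12}
Ordered by (a.id, b.id); first 5.

1 | 5 ; 2 | 12 ; 3 | 4 ; 3 | 7 ; 3 | 8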